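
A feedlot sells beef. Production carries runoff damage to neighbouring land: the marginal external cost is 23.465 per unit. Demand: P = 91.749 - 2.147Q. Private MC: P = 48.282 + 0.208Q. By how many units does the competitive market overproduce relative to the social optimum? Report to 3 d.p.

9.964 units

Market equilibrium (private): 48.282 + 0.208Q = 91.749 - 2.147Q → Q_m = 18.4573.
Social marginal cost = private MC + MEC = 71.747 + 0.208Q.
Set SMC = demand: 71.747 + 0.208Q = 91.749 - 2.147Q → Q* = 8.4934.
Gap = |18.4573 − 8.4934| = 9.9639.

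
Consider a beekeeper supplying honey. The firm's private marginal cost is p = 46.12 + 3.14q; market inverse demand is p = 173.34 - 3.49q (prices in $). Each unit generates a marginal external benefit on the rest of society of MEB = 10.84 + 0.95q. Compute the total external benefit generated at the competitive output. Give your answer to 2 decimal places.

Market equilibrium (private): 46.12 + 3.14q = 173.34 - 3.49q → q_m = 19.1885.
Total external benefit = ∫₀^{q_m} (10.84 + 0.95q) dq = 10.84×19.1885 + ½×0.95×19.1885² = 382.8976.

$382.90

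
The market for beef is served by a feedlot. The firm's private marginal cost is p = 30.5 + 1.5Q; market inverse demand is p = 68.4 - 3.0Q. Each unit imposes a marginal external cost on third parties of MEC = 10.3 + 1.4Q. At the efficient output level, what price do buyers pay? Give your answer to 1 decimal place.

Social marginal cost = private MC + MEC = 40.8 + 2.9Q.
Set SMC = demand: 40.8 + 2.9Q = 68.4 - 3.0Q → Q* = 4.6780.
Consumer price on the demand curve at Q*: 68.4 − 3.0×4.6780 = 54.3660.

P = 54.4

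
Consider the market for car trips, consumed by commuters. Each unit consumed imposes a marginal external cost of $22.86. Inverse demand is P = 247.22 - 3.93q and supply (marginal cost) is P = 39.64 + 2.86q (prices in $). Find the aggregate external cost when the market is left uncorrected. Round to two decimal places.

$698.86

Market equilibrium (private): 39.64 + 2.86q = 247.22 - 3.93q → q_m = 30.5714.
Total external cost = MEC × q_m = 22.86 × 30.5714 = 698.8622.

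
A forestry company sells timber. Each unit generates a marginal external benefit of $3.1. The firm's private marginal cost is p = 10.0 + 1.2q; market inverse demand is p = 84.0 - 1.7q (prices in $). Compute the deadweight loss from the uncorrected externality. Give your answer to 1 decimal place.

DWL = $1.7

Market equilibrium (private): 10.0 + 1.2q = 84.0 - 1.7q → q_m = 25.5172.
Social marginal cost = private MC − MEB = 6.9 + 1.2q.
Set SMC = demand: 6.9 + 1.2q = 84.0 - 1.7q → q* = 26.5862.
The welfare-loss triangle has base |q_m − q*| and height MEB(q_m) (the vertical gap between SMC and demand is zero at q* and MEB at q_m).
DWL = ½ × 1.0690 × 3.1000 = 1.6570.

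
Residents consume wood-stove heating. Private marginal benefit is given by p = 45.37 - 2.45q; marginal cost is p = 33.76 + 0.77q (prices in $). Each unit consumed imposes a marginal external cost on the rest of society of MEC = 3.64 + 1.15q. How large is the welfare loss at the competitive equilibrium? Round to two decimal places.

DWL = $6.94

Market equilibrium (private): 33.76 + 0.77q = 45.37 - 2.45q → q_m = 3.6056.
Social marginal benefit = demand − MEC = 41.73 - 3.60q.
Set SMB = MC: 41.73 - 3.60q = 33.76 + 0.77q → q* = 1.8238.
The loss is the area between SMB and MC from q* to q_m; with linear curves that's a triangle of height MEC(q_m).
DWL = ½ × 1.7818 × 7.7864 = 6.9369.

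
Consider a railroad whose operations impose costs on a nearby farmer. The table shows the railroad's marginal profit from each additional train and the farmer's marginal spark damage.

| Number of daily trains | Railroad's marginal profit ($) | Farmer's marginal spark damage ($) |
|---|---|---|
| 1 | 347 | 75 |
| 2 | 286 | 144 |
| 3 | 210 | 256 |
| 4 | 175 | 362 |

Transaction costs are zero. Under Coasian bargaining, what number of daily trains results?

Bargaining reaches the level where marginal profit last exceeds marginal spark damage.
That holds through level 2 (286 ≥ 144) but not at 3 (210 < 256).

2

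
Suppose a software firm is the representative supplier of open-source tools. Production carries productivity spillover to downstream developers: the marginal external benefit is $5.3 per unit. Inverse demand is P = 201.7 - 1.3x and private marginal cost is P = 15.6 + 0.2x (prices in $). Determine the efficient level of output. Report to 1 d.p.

Social marginal cost = private MC − MEB = 10.3 + 0.2x.
Set SMC = demand: 10.3 + 0.2x = 201.7 - 1.3x → x* = 127.6000.

x* = 127.6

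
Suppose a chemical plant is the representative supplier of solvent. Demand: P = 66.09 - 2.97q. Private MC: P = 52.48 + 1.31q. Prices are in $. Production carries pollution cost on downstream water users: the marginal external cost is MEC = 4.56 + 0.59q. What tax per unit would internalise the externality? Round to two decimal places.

tax = $5.66 per unit

Social marginal cost = private MC + MEC = 57.04 + 1.90q.
Set SMC = demand: 57.04 + 1.90q = 66.09 - 2.97q → q* = 1.8583.
The Pigouvian tax equals MEC at q*: 4.56 + 0.59×1.8583 = 5.6564.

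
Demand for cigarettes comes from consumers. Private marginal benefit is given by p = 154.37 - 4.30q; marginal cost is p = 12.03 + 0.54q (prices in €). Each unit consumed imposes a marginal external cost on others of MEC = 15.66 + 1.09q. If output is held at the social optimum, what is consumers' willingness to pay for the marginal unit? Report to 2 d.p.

P = €62.51

Social marginal benefit = demand − MEC = 138.71 - 5.39q.
Set SMB = MC: 138.71 - 5.39q = 12.03 + 0.54q → q* = 21.3626.
Consumer price on the demand curve at q*: 154.37 − 4.30×21.3626 = 62.5108.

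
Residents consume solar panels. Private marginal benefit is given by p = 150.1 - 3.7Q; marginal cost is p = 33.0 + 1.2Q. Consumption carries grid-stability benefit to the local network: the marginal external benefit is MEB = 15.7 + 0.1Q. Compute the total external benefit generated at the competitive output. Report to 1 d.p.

Market equilibrium (private): 33.0 + 1.2Q = 150.1 - 3.7Q → Q_m = 23.8980.
Total external benefit = ∫₀^{Q_m} (15.7 + 0.1Q) dQ = 15.7×23.8980 + ½×0.1×23.8980² = 403.7543.

403.8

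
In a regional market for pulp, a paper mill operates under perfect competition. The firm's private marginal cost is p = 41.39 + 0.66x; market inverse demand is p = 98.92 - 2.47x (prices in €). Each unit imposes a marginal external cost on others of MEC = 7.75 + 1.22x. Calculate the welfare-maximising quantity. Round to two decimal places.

Social marginal cost = private MC + MEC = 49.14 + 1.88x.
Set SMC = demand: 49.14 + 1.88x = 98.92 - 2.47x → x* = 11.4437.

x* = 11.44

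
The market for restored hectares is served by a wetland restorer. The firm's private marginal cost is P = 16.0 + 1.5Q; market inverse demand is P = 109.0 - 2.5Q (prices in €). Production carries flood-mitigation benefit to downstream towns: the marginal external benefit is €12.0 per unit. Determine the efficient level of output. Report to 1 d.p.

Q* = 26.3

Social marginal cost = private MC − MEB = 4.0 + 1.5Q.
Set SMC = demand: 4.0 + 1.5Q = 109.0 - 2.5Q → Q* = 26.2500.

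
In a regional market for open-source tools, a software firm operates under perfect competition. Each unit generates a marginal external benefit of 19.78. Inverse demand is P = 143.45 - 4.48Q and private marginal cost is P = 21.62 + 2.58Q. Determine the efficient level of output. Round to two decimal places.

Social marginal cost = private MC − MEB = 1.84 + 2.58Q.
Set SMC = demand: 1.84 + 2.58Q = 143.45 - 4.48Q → Q* = 20.0581.

Q* = 20.06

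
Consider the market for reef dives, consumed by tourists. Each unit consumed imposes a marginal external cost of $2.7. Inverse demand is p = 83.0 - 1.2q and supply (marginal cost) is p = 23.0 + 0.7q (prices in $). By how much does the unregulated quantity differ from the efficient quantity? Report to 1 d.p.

1.4 units

Market equilibrium (private): 23.0 + 0.7q = 83.0 - 1.2q → q_m = 31.5789.
Social marginal benefit = demand − MEC = 80.3 - 1.2q.
Set SMB = MC: 80.3 - 1.2q = 23.0 + 0.7q → q* = 30.1579.
Gap = |31.5789 − 30.1579| = 1.4210.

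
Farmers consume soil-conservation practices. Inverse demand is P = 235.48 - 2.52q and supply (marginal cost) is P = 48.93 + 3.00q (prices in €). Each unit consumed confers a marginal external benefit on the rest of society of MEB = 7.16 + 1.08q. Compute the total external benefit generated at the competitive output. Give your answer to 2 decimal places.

€858.72

Market equilibrium (private): 48.93 + 3.00q = 235.48 - 2.52q → q_m = 33.7953.
Total external benefit = ∫₀^{q_m} (7.16 + 1.08q) dq = 7.16×33.7953 + ½×1.08×33.7953² = 858.7204.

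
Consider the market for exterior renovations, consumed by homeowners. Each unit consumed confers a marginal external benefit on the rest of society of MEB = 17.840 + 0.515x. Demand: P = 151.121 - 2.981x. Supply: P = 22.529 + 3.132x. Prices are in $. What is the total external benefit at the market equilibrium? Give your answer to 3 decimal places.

Market equilibrium (private): 22.529 + 3.132x = 151.121 - 2.981x → x_m = 21.0358.
Total external benefit = ∫₀^{x_m} (17.840 + 0.515x) dx = 17.840×21.0358 + ½×0.515×21.0358² = 489.2237.

$489.224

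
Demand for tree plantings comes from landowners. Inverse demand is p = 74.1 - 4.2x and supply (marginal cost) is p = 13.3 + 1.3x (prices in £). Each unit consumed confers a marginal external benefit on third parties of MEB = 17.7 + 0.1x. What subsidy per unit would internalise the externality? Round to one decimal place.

Social marginal benefit = demand + MEB = 91.8 - 4.1x.
Set SMB = MC: 91.8 - 4.1x = 13.3 + 1.3x → x* = 14.5370.
The Pigouvian subsidy equals MEB at x*: 17.7 + 0.1×14.5370 = 19.1537.

subsidy = £19.2 per unit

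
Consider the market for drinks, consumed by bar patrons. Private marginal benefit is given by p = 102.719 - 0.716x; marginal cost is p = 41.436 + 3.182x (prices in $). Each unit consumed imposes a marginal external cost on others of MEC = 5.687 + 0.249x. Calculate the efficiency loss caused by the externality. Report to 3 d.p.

DWL = $11.116

Market equilibrium (private): 41.436 + 3.182x = 102.719 - 0.716x → x_m = 15.7217.
Social marginal benefit = demand − MEC = 97.032 - 0.965x.
Set SMB = MC: 97.032 - 0.965x = 41.436 + 3.182x → x* = 13.4063.
The loss is the area between SMB and MC from x* to x_m; with linear curves that's a triangle of height MEC(x_m).
DWL = ½ × 2.3154 × 9.6017 = 11.1159.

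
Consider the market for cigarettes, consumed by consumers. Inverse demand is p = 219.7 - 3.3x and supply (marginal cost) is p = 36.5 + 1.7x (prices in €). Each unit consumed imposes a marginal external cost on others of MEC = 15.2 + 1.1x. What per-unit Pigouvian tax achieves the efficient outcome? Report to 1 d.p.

tax = €45.5 per unit

Social marginal benefit = demand − MEC = 204.5 - 4.4x.
Set SMB = MC: 204.5 - 4.4x = 36.5 + 1.7x → x* = 27.5410.
The Pigouvian tax equals MEC at x*: 15.2 + 1.1×27.5410 = 45.4951.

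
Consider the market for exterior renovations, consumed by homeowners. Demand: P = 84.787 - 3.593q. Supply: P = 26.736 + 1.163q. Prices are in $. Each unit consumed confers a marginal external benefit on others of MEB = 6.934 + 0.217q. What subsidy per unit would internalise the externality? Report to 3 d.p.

Social marginal benefit = demand + MEB = 91.721 - 3.376q.
Set SMB = MC: 91.721 - 3.376q = 26.736 + 1.163q → q* = 14.3170.
The Pigouvian subsidy equals MEB at q*: 6.934 + 0.217×14.3170 = 10.0408.

subsidy = $10.041 per unit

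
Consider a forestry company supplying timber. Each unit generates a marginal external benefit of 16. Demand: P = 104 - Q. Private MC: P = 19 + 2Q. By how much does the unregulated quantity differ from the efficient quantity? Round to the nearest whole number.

Market equilibrium (private): 19 + 2Q = 104 - Q → Q_m = 28.3333.
Social marginal cost = private MC − MEB = 3 + 2Q.
Set SMC = demand: 3 + 2Q = 104 - Q → Q* = 33.6667.
Gap = |28.3333 − 33.6667| = 5.3334.

5 units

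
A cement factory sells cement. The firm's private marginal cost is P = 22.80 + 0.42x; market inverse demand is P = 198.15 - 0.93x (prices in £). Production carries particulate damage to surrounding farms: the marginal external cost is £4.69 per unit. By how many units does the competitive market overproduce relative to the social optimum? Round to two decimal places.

Market equilibrium (private): 22.80 + 0.42x = 198.15 - 0.93x → x_m = 129.8889.
Social marginal cost = private MC + MEC = 27.49 + 0.42x.
Set SMC = demand: 27.49 + 0.42x = 198.15 - 0.93x → x* = 126.4148.
Gap = |129.8889 − 126.4148| = 3.4741.

3.47 units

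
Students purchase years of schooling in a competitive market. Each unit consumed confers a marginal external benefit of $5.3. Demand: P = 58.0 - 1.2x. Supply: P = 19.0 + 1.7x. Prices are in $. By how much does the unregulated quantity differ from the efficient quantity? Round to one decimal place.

1.8 units

Market equilibrium (private): 19.0 + 1.7x = 58.0 - 1.2x → x_m = 13.4483.
Social marginal benefit = demand + MEB = 63.3 - 1.2x.
Set SMB = MC: 63.3 - 1.2x = 19.0 + 1.7x → x* = 15.2759.
Gap = |13.4483 − 15.2759| = 1.8276.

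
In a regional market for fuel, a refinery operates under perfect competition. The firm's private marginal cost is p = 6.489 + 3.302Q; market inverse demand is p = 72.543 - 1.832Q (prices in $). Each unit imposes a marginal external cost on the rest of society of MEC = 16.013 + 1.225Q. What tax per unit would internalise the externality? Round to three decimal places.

tax = $25.653 per unit

Social marginal cost = private MC + MEC = 22.502 + 4.527Q.
Set SMC = demand: 22.502 + 4.527Q = 72.543 - 1.832Q → Q* = 7.8693.
The Pigouvian tax equals MEC at Q*: 16.013 + 1.225×7.8693 = 25.6529.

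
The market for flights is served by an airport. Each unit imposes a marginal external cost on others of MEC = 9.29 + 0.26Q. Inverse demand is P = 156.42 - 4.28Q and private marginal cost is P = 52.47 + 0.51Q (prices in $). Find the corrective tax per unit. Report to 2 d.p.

Social marginal cost = private MC + MEC = 61.76 + 0.77Q.
Set SMC = demand: 61.76 + 0.77Q = 156.42 - 4.28Q → Q* = 18.7446.
The Pigouvian tax equals MEC at Q*: 9.29 + 0.26×18.7446 = 14.1636.

tax = $14.16 per unit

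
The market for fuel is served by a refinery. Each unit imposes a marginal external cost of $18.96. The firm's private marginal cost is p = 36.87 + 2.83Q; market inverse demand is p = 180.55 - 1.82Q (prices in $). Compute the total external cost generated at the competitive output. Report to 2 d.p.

Market equilibrium (private): 36.87 + 2.83Q = 180.55 - 1.82Q → Q_m = 30.8989.
Total external cost = MEC × Q_m = 18.96 × 30.8989 = 585.8431.

$585.84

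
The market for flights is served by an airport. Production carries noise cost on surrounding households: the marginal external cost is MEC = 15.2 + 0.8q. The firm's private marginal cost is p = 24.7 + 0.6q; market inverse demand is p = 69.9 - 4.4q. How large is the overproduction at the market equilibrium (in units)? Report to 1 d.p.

3.9 units

Market equilibrium (private): 24.7 + 0.6q = 69.9 - 4.4q → q_m = 9.0400.
Social marginal cost = private MC + MEC = 39.9 + 1.4q.
Set SMC = demand: 39.9 + 1.4q = 69.9 - 4.4q → q* = 5.1724.
Gap = |9.0400 − 5.1724| = 3.8676.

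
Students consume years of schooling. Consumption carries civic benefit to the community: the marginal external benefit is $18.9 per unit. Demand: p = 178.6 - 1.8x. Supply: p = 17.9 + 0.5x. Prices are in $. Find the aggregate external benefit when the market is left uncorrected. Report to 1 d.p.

$1320.5

Market equilibrium (private): 17.9 + 0.5x = 178.6 - 1.8x → x_m = 69.8696.
Total external benefit = MEB × x_m = 18.9 × 69.8696 = 1320.5354.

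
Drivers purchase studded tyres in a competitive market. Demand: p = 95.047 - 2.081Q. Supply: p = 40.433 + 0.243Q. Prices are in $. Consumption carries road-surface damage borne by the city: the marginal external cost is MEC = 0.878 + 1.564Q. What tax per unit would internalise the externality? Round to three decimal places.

tax = $22.494 per unit

Social marginal benefit = demand − MEC = 94.169 - 3.645Q.
Set SMB = MC: 94.169 - 3.645Q = 40.433 + 0.243Q → Q* = 13.8210.
The Pigouvian tax equals MEC at Q*: 0.878 + 1.564×13.8210 = 22.4940.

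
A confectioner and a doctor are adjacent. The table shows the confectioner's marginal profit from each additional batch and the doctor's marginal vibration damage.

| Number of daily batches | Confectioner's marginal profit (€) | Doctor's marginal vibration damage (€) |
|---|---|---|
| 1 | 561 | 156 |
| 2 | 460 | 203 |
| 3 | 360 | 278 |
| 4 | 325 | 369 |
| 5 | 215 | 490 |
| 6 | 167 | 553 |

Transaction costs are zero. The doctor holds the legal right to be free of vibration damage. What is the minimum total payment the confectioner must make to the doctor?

Efficient level: marginal profit ≥ marginal vibration damage through level 3, so k* = 3.
With the doctor holding the right, the confectioner must at least compensate total damage at k*: 156 + 203 + 278 = 637.

€637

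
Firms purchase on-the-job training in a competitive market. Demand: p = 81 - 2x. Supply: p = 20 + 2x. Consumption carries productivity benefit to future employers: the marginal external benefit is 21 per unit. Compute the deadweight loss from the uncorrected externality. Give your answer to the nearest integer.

Market equilibrium (private): 20 + 2x = 81 - 2x → x_m = 15.2500.
Social marginal benefit = demand + MEB = 102 - 2x.
Set SMB = MC: 102 - 2x = 20 + 2x → x* = 20.5000.
The loss is the area between SMB and MC from x* to x_m; with linear curves that's a triangle of height MEB(x_m).
DWL = ½ × 5.2500 × 21.0000 = 55.1250.

DWL = 55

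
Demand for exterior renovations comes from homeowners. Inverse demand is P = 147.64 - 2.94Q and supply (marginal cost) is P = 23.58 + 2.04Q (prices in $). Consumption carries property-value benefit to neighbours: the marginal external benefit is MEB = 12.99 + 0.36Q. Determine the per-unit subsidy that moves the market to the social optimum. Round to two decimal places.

Social marginal benefit = demand + MEB = 160.63 - 2.58Q.
Set SMB = MC: 160.63 - 2.58Q = 23.58 + 2.04Q → Q* = 29.6645.
The Pigouvian subsidy equals MEB at Q*: 12.99 + 0.36×29.6645 = 23.6692.

subsidy = $23.67 per unit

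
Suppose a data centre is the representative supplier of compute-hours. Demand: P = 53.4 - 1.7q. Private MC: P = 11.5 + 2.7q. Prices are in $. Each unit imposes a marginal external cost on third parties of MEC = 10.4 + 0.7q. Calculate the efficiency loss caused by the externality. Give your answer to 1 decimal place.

Market equilibrium (private): 11.5 + 2.7q = 53.4 - 1.7q → q_m = 9.5227.
Social marginal cost = private MC + MEC = 21.9 + 3.4q.
Set SMC = demand: 21.9 + 3.4q = 53.4 - 1.7q → q* = 6.1765.
Height of the DWL triangle at q_m is SMC(q_m) − demand(q_m) = MEC(q_m) = 17.0659.
DWL = ½ × 3.3462 × 17.0659 = 28.5530.

DWL = $28.6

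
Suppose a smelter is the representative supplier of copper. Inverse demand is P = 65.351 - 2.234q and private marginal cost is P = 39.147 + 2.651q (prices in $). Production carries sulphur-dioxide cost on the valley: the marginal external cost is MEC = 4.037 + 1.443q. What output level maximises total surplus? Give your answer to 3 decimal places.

Social marginal cost = private MC + MEC = 43.184 + 4.094q.
Set SMC = demand: 43.184 + 4.094q = 65.351 - 2.234q → q* = 3.5030.

q* = 3.503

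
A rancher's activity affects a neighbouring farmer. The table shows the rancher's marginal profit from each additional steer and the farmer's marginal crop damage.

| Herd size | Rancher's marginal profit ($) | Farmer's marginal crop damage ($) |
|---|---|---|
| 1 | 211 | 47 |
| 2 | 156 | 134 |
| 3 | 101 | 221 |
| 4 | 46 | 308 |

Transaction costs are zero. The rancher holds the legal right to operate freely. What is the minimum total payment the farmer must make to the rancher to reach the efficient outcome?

$147

Left alone the rancher would choose level 4 (marginal profit stays positive).
Efficient level: k* = 2 (marginal profit ≥ marginal crop damage through 2).
The farmer must at least cover the rancher's forgone profit from cutting 4→2: 101 + 46 = 147.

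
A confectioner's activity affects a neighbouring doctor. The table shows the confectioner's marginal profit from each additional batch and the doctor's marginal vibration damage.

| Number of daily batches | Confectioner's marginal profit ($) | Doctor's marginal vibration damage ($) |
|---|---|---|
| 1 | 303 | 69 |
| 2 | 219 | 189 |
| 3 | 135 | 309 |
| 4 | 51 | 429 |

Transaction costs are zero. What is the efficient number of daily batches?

2

Bargaining reaches the level where marginal profit last exceeds marginal vibration damage.
That holds through level 2 (219 ≥ 189) but not at 3 (135 < 309).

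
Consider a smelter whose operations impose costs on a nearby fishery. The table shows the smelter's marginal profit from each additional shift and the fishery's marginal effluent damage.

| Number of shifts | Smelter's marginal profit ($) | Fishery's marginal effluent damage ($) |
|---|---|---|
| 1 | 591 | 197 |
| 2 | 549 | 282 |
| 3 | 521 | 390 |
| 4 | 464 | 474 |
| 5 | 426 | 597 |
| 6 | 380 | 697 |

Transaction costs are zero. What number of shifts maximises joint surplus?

3

Bargaining reaches the level where marginal profit last exceeds marginal effluent damage.
That holds through level 3 (521 ≥ 390) but not at 4 (464 < 474).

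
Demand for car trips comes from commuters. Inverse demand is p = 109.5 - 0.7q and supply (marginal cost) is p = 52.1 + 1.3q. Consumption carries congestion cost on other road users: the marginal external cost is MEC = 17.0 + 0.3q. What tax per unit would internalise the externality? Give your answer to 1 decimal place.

tax = 22.3 per unit

Social marginal benefit = demand − MEC = 92.5 - q.
Set SMB = MC: 92.5 - q = 52.1 + 1.3q → q* = 17.5652.
The Pigouvian tax equals MEC at q*: 17.0 + 0.3×17.5652 = 22.2696.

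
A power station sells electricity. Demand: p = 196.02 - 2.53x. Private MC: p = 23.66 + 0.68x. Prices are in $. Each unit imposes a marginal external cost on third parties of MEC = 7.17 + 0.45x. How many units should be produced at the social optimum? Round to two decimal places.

x* = 45.13

Social marginal cost = private MC + MEC = 30.83 + 1.13x.
Set SMC = demand: 30.83 + 1.13x = 196.02 - 2.53x → x* = 45.1339.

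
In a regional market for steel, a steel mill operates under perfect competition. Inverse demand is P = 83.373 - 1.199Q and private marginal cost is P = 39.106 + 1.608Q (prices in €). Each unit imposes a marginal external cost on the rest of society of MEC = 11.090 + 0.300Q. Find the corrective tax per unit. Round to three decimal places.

Social marginal cost = private MC + MEC = 50.196 + 1.908Q.
Set SMC = demand: 50.196 + 1.908Q = 83.373 - 1.199Q → Q* = 10.6781.
The Pigouvian tax equals MEC at Q*: 11.090 + 0.300×10.6781 = 14.2934.

tax = €14.293 per unit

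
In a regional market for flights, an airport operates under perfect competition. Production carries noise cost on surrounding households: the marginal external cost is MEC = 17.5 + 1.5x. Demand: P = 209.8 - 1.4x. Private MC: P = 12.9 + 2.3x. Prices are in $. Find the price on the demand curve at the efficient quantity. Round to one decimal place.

Social marginal cost = private MC + MEC = 30.4 + 3.8x.
Set SMC = demand: 30.4 + 3.8x = 209.8 - 1.4x → x* = 34.5000.
Consumer price on the demand curve at x*: 209.8 − 1.4×34.5000 = 161.5000.

P = $161.5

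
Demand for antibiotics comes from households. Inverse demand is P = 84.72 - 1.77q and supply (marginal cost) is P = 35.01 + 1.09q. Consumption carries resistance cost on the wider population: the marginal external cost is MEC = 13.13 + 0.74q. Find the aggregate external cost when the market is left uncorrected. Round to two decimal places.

Market equilibrium (private): 35.01 + 1.09q = 84.72 - 1.77q → q_m = 17.3811.
Total external cost = ∫₀^{q_m} (13.13 + 0.74q) dq = 13.13×17.3811 + ½×0.74×17.3811² = 339.9918.

339.99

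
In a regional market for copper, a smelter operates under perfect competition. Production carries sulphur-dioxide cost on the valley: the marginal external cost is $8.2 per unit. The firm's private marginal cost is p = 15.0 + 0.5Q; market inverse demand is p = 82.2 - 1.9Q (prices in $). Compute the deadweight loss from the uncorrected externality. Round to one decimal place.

DWL = $14.0

Market equilibrium (private): 15.0 + 0.5Q = 82.2 - 1.9Q → Q_m = 28.0000.
Social marginal cost = private MC + MEC = 23.2 + 0.5Q.
Set SMC = demand: 23.2 + 0.5Q = 82.2 - 1.9Q → Q* = 24.5833.
The welfare-loss triangle has base |Q_m − Q*| and height MEC(Q_m) (the vertical gap between SMC and demand is zero at Q* and MEC at Q_m).
DWL = ½ × 3.4167 × 8.2000 = 14.0085.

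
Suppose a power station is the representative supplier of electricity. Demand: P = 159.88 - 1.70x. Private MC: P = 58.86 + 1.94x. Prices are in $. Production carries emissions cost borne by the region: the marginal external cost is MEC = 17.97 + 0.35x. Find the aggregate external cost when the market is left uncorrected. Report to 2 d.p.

$633.50

Market equilibrium (private): 58.86 + 1.94x = 159.88 - 1.70x → x_m = 27.7527.
Total external cost = ∫₀^{x_m} (17.97 + 0.35x) dx = 17.97×27.7527 + ½×0.35×27.7527² = 633.5032.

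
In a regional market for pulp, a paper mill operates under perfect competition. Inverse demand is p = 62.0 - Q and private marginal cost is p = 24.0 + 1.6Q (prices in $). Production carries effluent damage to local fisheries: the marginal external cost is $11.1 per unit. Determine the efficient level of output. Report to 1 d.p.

Social marginal cost = private MC + MEC = 35.1 + 1.6Q.
Set SMC = demand: 35.1 + 1.6Q = 62.0 - Q → Q* = 10.3462.

Q* = 10.3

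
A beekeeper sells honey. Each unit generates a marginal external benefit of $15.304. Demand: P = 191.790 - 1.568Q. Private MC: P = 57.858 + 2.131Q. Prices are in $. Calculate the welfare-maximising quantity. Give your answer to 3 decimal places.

Social marginal cost = private MC − MEB = 42.554 + 2.131Q.
Set SMC = demand: 42.554 + 2.131Q = 191.790 - 1.568Q → Q* = 40.3450.

Q* = 40.345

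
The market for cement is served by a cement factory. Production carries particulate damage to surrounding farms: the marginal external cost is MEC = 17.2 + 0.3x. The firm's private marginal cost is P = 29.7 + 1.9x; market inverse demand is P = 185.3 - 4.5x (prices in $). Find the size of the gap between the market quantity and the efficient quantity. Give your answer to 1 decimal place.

3.7 units

Market equilibrium (private): 29.7 + 1.9x = 185.3 - 4.5x → x_m = 24.3125.
Social marginal cost = private MC + MEC = 46.9 + 2.2x.
Set SMC = demand: 46.9 + 2.2x = 185.3 - 4.5x → x* = 20.6567.
Gap = |24.3125 − 20.6567| = 3.6558.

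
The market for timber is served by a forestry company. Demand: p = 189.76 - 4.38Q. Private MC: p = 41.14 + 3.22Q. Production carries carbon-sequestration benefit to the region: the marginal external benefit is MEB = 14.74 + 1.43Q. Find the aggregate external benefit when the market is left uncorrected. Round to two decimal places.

Market equilibrium (private): 41.14 + 3.22Q = 189.76 - 4.38Q → Q_m = 19.5553.
Total external benefit = ∫₀^{Q_m} (14.74 + 1.43Q) dQ = 14.74×19.5553 + ½×1.43×19.5553² = 561.6681.

561.67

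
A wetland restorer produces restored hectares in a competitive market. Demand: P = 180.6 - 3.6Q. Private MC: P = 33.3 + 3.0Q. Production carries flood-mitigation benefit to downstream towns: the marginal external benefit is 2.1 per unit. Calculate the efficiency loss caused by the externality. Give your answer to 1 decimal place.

DWL = 0.3

Market equilibrium (private): 33.3 + 3.0Q = 180.6 - 3.6Q → Q_m = 22.3182.
Social marginal cost = private MC − MEB = 31.2 + 3.0Q.
Set SMC = demand: 31.2 + 3.0Q = 180.6 - 3.6Q → Q* = 22.6364.
Between Q* and Q_m the wedge demand − SMC runs linearly from 0 to MEB(Q_m), so the loss is a triangle.
DWL = ½ × 0.3182 × 2.1000 = 0.3341.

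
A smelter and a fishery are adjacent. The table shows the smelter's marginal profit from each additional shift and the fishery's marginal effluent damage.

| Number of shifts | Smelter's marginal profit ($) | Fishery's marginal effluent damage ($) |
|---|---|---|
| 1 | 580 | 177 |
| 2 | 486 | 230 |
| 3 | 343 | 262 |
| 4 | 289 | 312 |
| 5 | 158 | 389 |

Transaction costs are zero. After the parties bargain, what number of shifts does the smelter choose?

Bargaining reaches the level where marginal profit last exceeds marginal effluent damage.
That holds through level 3 (343 ≥ 262) but not at 4 (289 < 312).

3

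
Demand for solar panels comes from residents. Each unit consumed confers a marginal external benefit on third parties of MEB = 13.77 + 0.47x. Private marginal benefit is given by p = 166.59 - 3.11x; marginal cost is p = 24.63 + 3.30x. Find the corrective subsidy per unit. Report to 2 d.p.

subsidy = 26.09 per unit

Social marginal benefit = demand + MEB = 180.36 - 2.64x.
Set SMB = MC: 180.36 - 2.64x = 24.63 + 3.30x → x* = 26.2172.
The Pigouvian subsidy equals MEB at x*: 13.77 + 0.47×26.2172 = 26.0921.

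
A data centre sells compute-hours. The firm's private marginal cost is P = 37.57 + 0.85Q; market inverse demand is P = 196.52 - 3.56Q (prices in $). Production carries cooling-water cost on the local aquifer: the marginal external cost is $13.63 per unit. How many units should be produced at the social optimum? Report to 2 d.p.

Q* = 32.95

Social marginal cost = private MC + MEC = 51.20 + 0.85Q.
Set SMC = demand: 51.20 + 0.85Q = 196.52 - 3.56Q → Q* = 32.9524.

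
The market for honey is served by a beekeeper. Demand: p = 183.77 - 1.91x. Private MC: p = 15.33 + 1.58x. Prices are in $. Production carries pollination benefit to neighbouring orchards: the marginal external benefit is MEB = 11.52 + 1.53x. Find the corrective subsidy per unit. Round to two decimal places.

subsidy = $152.00 per unit

Social marginal cost = private MC − MEB = 3.81 + 0.05x.
Set SMC = demand: 3.81 + 0.05x = 183.77 - 1.91x → x* = 91.8163.
The Pigouvian subsidy equals MEB at x*: 11.52 + 1.53×91.8163 = 151.9989.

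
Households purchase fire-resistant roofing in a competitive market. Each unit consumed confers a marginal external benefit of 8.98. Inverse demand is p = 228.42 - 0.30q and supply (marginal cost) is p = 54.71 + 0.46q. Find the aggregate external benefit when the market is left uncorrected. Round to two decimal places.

Market equilibrium (private): 54.71 + 0.46q = 228.42 - 0.30q → q_m = 228.5658.
Total external benefit = MEB × q_m = 8.98 × 228.5658 = 2052.5209.

2052.52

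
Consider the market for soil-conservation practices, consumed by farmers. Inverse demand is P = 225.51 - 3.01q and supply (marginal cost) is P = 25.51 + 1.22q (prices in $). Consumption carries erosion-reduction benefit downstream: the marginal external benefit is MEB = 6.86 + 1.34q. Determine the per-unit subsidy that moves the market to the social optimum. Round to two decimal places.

subsidy = $102.77 per unit

Social marginal benefit = demand + MEB = 232.37 - 1.67q.
Set SMB = MC: 232.37 - 1.67q = 25.51 + 1.22q → q* = 71.5779.
The Pigouvian subsidy equals MEB at q*: 6.86 + 1.34×71.5779 = 102.7744.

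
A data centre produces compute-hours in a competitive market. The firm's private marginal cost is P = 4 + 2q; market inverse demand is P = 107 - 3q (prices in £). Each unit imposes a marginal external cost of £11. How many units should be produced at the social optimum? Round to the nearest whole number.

q* = 18

Social marginal cost = private MC + MEC = 15 + 2q.
Set SMC = demand: 15 + 2q = 107 - 3q → q* = 18.4000.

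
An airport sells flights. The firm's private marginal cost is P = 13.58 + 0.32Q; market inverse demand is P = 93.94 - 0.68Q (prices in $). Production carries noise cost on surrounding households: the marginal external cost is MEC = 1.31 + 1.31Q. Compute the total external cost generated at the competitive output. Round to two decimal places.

Market equilibrium (private): 13.58 + 0.32Q = 93.94 - 0.68Q → Q_m = 80.3600.
Total external cost = ∫₀^{Q_m} (1.31 + 1.31Q) dQ = 1.31×80.3600 + ½×1.31×80.3600² = 4335.0845.

$4335.08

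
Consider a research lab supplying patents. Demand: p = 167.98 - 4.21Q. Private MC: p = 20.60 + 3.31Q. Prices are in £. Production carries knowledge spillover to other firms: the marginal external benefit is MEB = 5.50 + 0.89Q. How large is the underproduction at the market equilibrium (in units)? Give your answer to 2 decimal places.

3.46 units

Market equilibrium (private): 20.60 + 3.31Q = 167.98 - 4.21Q → Q_m = 19.5984.
Social marginal cost = private MC − MEB = 15.10 + 2.42Q.
Set SMC = demand: 15.10 + 2.42Q = 167.98 - 4.21Q → Q* = 23.0588.
Gap = |19.5984 − 23.0588| = 3.4604.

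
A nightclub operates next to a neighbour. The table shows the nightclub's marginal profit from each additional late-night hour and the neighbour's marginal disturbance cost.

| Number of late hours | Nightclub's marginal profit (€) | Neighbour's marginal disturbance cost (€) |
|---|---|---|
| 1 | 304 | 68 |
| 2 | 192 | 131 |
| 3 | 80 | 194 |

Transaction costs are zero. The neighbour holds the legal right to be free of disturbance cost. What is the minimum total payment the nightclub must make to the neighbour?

€199

Efficient level: marginal profit ≥ marginal disturbance cost through level 2, so k* = 2.
With the neighbour holding the right, the nightclub must at least compensate total damage at k*: 68 + 131 = 199.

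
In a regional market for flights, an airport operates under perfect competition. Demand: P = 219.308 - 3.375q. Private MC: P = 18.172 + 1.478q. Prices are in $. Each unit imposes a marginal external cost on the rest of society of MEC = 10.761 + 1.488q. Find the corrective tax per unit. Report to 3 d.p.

tax = $55.435 per unit

Social marginal cost = private MC + MEC = 28.933 + 2.966q.
Set SMC = demand: 28.933 + 2.966q = 219.308 - 3.375q → q* = 30.0229.
The Pigouvian tax equals MEC at q*: 10.761 + 1.488×30.0229 = 55.4351.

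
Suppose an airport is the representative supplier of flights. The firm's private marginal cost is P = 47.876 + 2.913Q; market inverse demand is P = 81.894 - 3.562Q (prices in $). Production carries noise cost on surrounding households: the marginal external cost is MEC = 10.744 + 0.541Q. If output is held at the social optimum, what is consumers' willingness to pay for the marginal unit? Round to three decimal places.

P = $70.078

Social marginal cost = private MC + MEC = 58.620 + 3.454Q.
Set SMC = demand: 58.620 + 3.454Q = 81.894 - 3.562Q → Q* = 3.3173.
Consumer price on the demand curve at Q*: 81.894 − 3.562×3.3173 = 70.0778.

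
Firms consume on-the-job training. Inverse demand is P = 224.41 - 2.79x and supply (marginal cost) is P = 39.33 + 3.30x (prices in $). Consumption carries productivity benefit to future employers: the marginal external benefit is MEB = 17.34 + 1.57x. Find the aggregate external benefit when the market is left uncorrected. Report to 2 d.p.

Market equilibrium (private): 39.33 + 3.30x = 224.41 - 2.79x → x_m = 30.3908.
Total external benefit = ∫₀^{x_m} (17.34 + 1.57x) dx = 17.34×30.3908 + ½×1.57×30.3908² = 1252.0030.

$1252.00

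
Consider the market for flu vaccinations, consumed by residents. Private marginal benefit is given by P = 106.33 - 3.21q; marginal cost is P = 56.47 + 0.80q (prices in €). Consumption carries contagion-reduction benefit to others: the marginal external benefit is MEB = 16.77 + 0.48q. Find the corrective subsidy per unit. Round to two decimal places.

subsidy = €25.83 per unit

Social marginal benefit = demand + MEB = 123.10 - 2.73q.
Set SMB = MC: 123.10 - 2.73q = 56.47 + 0.80q → q* = 18.8754.
The Pigouvian subsidy equals MEB at q*: 16.77 + 0.48×18.8754 = 25.8302.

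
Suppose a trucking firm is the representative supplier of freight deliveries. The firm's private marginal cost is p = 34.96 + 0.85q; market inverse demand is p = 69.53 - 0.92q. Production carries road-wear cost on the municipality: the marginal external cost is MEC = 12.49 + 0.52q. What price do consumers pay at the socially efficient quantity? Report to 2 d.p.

P = 60.66

Social marginal cost = private MC + MEC = 47.45 + 1.37q.
Set SMC = demand: 47.45 + 1.37q = 69.53 - 0.92q → q* = 9.6419.
Consumer price on the demand curve at q*: 69.53 − 0.92×9.6419 = 60.6595.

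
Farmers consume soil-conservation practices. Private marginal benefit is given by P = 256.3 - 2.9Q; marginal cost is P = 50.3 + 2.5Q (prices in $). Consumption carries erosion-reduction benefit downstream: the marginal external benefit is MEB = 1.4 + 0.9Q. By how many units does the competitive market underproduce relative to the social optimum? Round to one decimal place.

7.9 units

Market equilibrium (private): 50.3 + 2.5Q = 256.3 - 2.9Q → Q_m = 38.1481.
Social marginal benefit = demand + MEB = 257.7 - 2.0Q.
Set SMB = MC: 257.7 - 2.0Q = 50.3 + 2.5Q → Q* = 46.0889.
Gap = |38.1481 − 46.0889| = 7.9408.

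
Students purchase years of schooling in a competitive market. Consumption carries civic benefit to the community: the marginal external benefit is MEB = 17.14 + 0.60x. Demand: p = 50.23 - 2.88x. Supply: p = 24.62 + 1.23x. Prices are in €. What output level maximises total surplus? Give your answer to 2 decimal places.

x* = 12.18

Social marginal benefit = demand + MEB = 67.37 - 2.28x.
Set SMB = MC: 67.37 - 2.28x = 24.62 + 1.23x → x* = 12.1795.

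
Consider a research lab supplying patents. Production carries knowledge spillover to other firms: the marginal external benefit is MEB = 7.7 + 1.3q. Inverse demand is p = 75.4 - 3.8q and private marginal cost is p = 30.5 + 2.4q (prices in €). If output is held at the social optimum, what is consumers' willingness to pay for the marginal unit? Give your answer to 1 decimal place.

Social marginal cost = private MC − MEB = 22.8 + 1.1q.
Set SMC = demand: 22.8 + 1.1q = 75.4 - 3.8q → q* = 10.7347.
Consumer price on the demand curve at q*: 75.4 − 3.8×10.7347 = 34.6081.

P = €34.6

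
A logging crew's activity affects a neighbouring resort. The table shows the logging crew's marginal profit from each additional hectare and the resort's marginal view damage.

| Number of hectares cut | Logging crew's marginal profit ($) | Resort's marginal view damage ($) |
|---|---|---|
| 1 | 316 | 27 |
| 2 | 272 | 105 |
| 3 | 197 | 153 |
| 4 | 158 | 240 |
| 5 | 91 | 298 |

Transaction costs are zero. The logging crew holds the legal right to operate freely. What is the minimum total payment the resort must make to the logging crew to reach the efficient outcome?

$249

Left alone the logging crew would choose level 5 (marginal profit stays positive).
Efficient level: k* = 3 (marginal profit ≥ marginal view damage through 3).
The resort must at least cover the logging crew's forgone profit from cutting 5→3: 158 + 91 = 249.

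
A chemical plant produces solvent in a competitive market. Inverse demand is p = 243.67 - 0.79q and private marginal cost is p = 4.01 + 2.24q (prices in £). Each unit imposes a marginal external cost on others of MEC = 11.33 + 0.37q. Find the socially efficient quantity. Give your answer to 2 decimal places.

q* = 67.16

Social marginal cost = private MC + MEC = 15.34 + 2.61q.
Set SMC = demand: 15.34 + 2.61q = 243.67 - 0.79q → q* = 67.1559.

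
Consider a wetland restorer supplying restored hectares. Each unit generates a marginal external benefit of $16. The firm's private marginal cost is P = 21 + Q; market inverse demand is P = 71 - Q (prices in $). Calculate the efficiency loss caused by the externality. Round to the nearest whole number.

Market equilibrium (private): 21 + Q = 71 - Q → Q_m = 25.0000.
Social marginal cost = private MC − MEB = 5 + Q.
Set SMC = demand: 5 + Q = 71 - Q → Q* = 33.0000.
Between Q* and Q_m the wedge demand − SMC runs linearly from 0 to MEB(Q_m), so the loss is a triangle.
DWL = ½ × 8.0000 × 16.0000 = 64.0000.

DWL = $64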